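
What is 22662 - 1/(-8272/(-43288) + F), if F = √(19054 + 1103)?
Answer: 13374526398930916/590174141441 - 29278921*√20157/590174141441 ≈ 22662.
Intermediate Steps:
F = √20157 ≈ 141.98
22662 - 1/(-8272/(-43288) + F) = 22662 - 1/(-8272/(-43288) + √20157) = 22662 - 1/(-8272*(-1/43288) + √20157) = 22662 - 1/(1034/5411 + √20157)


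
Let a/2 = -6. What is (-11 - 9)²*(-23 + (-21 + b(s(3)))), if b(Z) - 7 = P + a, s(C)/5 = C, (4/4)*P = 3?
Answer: -18400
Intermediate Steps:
P = 3
a = -12 (a = 2*(-6) = -12)
s(C) = 5*C
b(Z) = -2 (b(Z) = 7 + (3 - 12) = 7 - 9 = -2)
(-11 - 9)²*(-23 + (-21 + b(s(3)))) = (-11 - 9)²*(-23 + (-21 - 2)) = (-20)²*(-23 - 23) = 400*(-46) = -18400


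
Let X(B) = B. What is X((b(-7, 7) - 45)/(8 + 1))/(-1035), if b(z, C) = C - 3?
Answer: 41/9315 ≈ 0.0044015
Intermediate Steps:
b(z, C) = -3 + C
X((b(-7, 7) - 45)/(8 + 1))/(-1035) = (((-3 + 7) - 45)/(8 + 1))/(-1035) = ((4 - 45)/9)*(-1/1035) = -41*⅑*(-1/1035) = -41/9*(-1/1035) = 41/9315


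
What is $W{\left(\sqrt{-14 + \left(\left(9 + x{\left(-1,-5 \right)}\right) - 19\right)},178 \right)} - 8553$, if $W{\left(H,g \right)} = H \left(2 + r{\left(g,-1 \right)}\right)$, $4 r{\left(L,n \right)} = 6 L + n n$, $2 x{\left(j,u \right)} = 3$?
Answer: $-8553 + \frac{3231 i \sqrt{10}}{8} \approx -8553.0 + 1277.2 i$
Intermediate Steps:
$x{\left(j,u \right)} = \frac{3}{2}$ ($x{\left(j,u \right)} = \frac{1}{2} \cdot 3 = \frac{3}{2}$)
$r{\left(L,n \right)} = \frac{n^{2}}{4} + \frac{3 L}{2}$ ($r{\left(L,n \right)} = \frac{6 L + n n}{4} = \frac{6 L + n^{2}}{4} = \frac{n^{2} + 6 L}{4} = \frac{n^{2}}{4} + \frac{3 L}{2}$)
$W{\left(H,g \right)} = H \left(\frac{9}{4} + \frac{3 g}{2}\right)$ ($W{\left(H,g \right)} = H \left(2 + \left(\frac{\left(-1\right)^{2}}{4} + \frac{3 g}{2}\right)\right) = H \left(2 + \left(\frac{1}{4} \cdot 1 + \frac{3 g}{2}\right)\right) = H \left(2 + \left(\frac{1}{4} + \frac{3 g}{2}\right)\right) = H \left(\frac{9}{4} + \frac{3 g}{2}\right)$)
$W{\left(\sqrt{-14 + \left(\left(9 + x{\left(-1,-5 \right)}\right) - 19\right)},178 \right)} - 8553 = \frac{3 \sqrt{-14 + \left(\left(9 + \frac{3}{2}\right) - 19\right)} \left(3 + 2 \cdot 178\right)}{4} - 8553 = \frac{3 \sqrt{-14 + \left(\frac{21}{2} - 19\right)} \left(3 + 356\right)}{4} - 8553 = \frac{3}{4} \sqrt{-14 - \frac{17}{2}} \cdot 359 - 8553 = \frac{3}{4} \sqrt{- \frac{45}{2}} \cdot 359 - 8553 = \frac{3}{4} \frac{3 i \sqrt{10}}{2} \cdot 359 - 8553 = \frac{3231 i \sqrt{10}}{8} - 8553 = -8553 + \frac{3231 i \sqrt{10}}{8}$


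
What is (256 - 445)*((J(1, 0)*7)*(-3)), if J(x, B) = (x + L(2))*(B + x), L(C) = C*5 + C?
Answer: 51597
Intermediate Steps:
L(C) = 6*C (L(C) = 5*C + C = 6*C)
J(x, B) = (12 + x)*(B + x) (J(x, B) = (x + 6*2)*(B + x) = (x + 12)*(B + x) = (12 + x)*(B + x))
(256 - 445)*((J(1, 0)*7)*(-3)) = (256 - 445)*(((1² + 12*0 + 12*1 + 0*1)*7)*(-3)) = -189*(1 + 0 + 12 + 0)*7*(-3) = -189*13*7*(-3) = -17199*(-3) = -189*(-273) = 51597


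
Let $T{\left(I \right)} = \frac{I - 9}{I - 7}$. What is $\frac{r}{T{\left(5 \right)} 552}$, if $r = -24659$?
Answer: $- \frac{24659}{1104} \approx -22.336$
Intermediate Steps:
$T{\left(I \right)} = \frac{-9 + I}{-7 + I}$
$\frac{r}{T{\left(5 \right)} 552} = - \frac{24659}{\frac{-9 + 5}{-7 + 5} \cdot 552} = - \frac{24659}{\frac{1}{-2} \left(-4\right) 552} = - \frac{24659}{\left(- \frac{1}{2}\right) \left(-4\right) 552} = - \frac{24659}{2 \cdot 552} = - \frac{24659}{1104}$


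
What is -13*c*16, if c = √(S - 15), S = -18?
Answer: -208*I*√33 ≈ -1194.9*I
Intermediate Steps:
c = I*√33 (c = √(-18 - 15) = √(-33) = I*√33 ≈ 5.7446*I)
-13*c*16 = -13*I*√33*16 = -208*I*√33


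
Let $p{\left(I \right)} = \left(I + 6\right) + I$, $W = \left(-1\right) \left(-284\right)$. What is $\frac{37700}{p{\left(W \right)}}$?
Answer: $\frac{18850}{287} \approx 65.679$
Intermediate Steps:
$W = 284$
$p{\left(I \right)} = 6 + 2 I$ ($p{\left(I \right)} = \left(6 + I\right) + I = 6 + 2 I$)
$\frac{37700}{p{\left(W \right)}} = \frac{37700}{6 + 2 \cdot 284} = \frac{37700}{6 + 568} = \frac{37700}{574} = 37700 \cdot \frac{1}{574} = \frac{18850}{287}$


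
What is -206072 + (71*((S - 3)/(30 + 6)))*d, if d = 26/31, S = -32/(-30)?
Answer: -1724849407/8370 ≈ -2.0608e+5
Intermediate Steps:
S = 16/15 (S = -32*(-1/30) = 16/15 ≈ 1.0667)
d = 26/31 (d = 26*(1/31) = 26/31 ≈ 0.83871)
-206072 + (71*((S - 3)/(30 + 6)))*d = -206072 + (71*((16/15 - 3)/(30 + 6)))*(26/31) = -206072 + (71*(-29/15/36))*(26/31) = -206072 + (71*(-29/15*1/36))*(26/31) = -206072 + (71*(-29/540))*(26/31) = -206072 - 2059/540*26/31 = -206072 - 26767/8370 = -1724849407/8370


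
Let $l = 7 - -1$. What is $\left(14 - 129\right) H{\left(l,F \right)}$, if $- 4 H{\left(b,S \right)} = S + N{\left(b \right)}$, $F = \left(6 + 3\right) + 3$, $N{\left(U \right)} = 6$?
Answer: $\frac{1035}{2} \approx 517.5$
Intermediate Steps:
$F = 12$ ($F = 9 + 3 = 12$)
$l = 8$ ($l = 7 + 1 = 8$)
$H{\left(b,S \right)} = - \frac{3}{2} - \frac{S}{4}$ ($H{\left(b,S \right)} = - \frac{S + 6}{4} = - \frac{6 + S}{4} = - \frac{3}{2} - \frac{S}{4}$)
$\left(14 - 129\right) H{\left(l,F \right)} = \left(14 - 129\right) \left(- \frac{3}{2} - 3\right) = - 115 \left(- \frac{3}{2} - 3\right) = \left(-115\right) \left(- \frac{9}{2}\right) = \frac{1035}{2}$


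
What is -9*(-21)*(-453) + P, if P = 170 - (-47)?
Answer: -85400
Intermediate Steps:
P = 217 (P = 170 - 1*(-47) = 170 + 47 = 217)
-9*(-21)*(-453) + P = -9*(-21)*(-453) + 217 = 189*(-453) + 217 = -85617 + 217 = -85400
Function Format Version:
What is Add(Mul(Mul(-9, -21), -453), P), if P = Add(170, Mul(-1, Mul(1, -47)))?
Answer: -85400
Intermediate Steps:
P = 217 (P = Add(170, Mul(-1, -47)) = Add(170, 47) = 217)
Add(Mul(Mul(-9, -21), -453), P) = Add(Mul(Mul(-9, -21), -453), 217) = Add(Mul(189, -453), 217) = Add(-85617, 217) = -85400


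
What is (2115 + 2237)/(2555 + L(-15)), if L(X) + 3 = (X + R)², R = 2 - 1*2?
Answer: 4352/2777 ≈ 1.5672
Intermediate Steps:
R = 0 (R = 2 - 2 = 0)
L(X) = -3 + X² (L(X) = -3 + (X + 0)² = -3 + X²)
(2115 + 2237)/(2555 + L(-15)) = (2115 + 2237)/(2555 + (-3 + (-15)²)) = 4352/(2555 + (-3 + 225)) = 4352/(2555 + 222) = 4352/2777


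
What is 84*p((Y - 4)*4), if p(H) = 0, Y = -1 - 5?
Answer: 0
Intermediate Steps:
Y = -6
84*p((Y - 4)*4) = 84*0 = 0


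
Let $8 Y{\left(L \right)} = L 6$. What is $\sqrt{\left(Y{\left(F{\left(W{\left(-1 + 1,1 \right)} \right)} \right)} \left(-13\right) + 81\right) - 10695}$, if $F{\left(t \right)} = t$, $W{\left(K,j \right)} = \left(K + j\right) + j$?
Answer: $\frac{3 i \sqrt{4726}}{2} \approx 103.12 i$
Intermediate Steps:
$W{\left(K,j \right)} = K + 2 j$
$Y{\left(L \right)} = \frac{3 L}{4}$ ($Y{\left(L \right)} = \frac{L 6}{8} = \frac{6 L}{8} = \frac{3 L}{4}$)
$\sqrt{\left(Y{\left(F{\left(W{\left(-1 + 1,1 \right)} \right)} \right)} \left(-13\right) + 81\right) - 10695} = \sqrt{\left(\frac{3 \left(\left(-1 + 1\right) + 2 \cdot 1\right)}{4} \left(-13\right) + 81\right) - 10695} = \sqrt{\left(\frac{3 \left(0 + 2\right)}{4} \left(-13\right) + 81\right) - 10695} = \sqrt{\left(\frac{3}{4} \cdot 2 \left(-13\right) + 81\right) - 10695} = \sqrt{\left(\frac{3}{2} \left(-13\right) + 81\right) - 10695} = \sqrt{\left(- \frac{39}{2} + 81\right) - 10695} = \sqrt{\frac{123}{2} - 10695} = \sqrt{- \frac{21267}{2}} = \frac{3 i \sqrt{4726}}{2}$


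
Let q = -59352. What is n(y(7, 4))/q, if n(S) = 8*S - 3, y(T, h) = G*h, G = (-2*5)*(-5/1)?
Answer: -1597/59352 ≈ -0.026907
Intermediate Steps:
G = 50 (G = -(-50) = -10*(-5) = 50)
y(T, h) = 50*h
n(S) = -3 + 8*S
n(y(7, 4))/q = (-3 + 8*(50*4))/(-59352) = (-3 + 8*200)*(-1/59352) = (-3 + 1600)*(-1/59352) = 1597*(-1/59352) = -1597/59352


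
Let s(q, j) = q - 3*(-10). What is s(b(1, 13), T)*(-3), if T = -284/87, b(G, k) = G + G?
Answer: -96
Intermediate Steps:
b(G, k) = 2*G
T = -284/87 (T = -284*1/87 = -284/87 ≈ -3.2644)
s(q, j) = 30 + q (s(q, j) = q + 30 = 30 + q)
s(b(1, 13), T)*(-3) = (30 + 2*1)*(-3) = (30 + 2)*(-3) = 32*(-3) = -96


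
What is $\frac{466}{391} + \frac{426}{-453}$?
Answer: $\frac{14844}{59041} \approx 0.25142$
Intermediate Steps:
$\frac{466}{391} + \frac{426}{-453} = 466 \cdot \frac{1}{391} + 426 \left(- \frac{1}{453}\right) = \frac{466}{391} - \frac{142}{151} = \frac{14844}{59041}$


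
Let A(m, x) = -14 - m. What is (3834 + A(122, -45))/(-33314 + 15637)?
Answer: -3698/17677 ≈ -0.20920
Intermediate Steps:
(3834 + A(122, -45))/(-33314 + 15637) = (3834 + (-14 - 1*122))/(-33314 + 15637) = (3834 + (-14 - 122))/(-17677) = (3834 - 136)*(-1/17677) = 3698*(-1/17677) = -3698/17677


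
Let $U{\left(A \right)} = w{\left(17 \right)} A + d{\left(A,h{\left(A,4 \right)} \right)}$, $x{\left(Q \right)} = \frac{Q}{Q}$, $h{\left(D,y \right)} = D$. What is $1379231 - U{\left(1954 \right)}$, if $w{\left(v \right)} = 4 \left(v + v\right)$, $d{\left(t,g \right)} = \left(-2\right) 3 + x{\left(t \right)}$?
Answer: $1113492$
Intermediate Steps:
$x{\left(Q \right)} = 1$
$d{\left(t,g \right)} = -5$ ($d{\left(t,g \right)} = \left(-2\right) 3 + 1 = -6 + 1 = -5$)
$w{\left(v \right)} = 8 v$ ($w{\left(v \right)} = 4 \cdot 2 v = 8 v$)
$U{\left(A \right)} = -5 + 136 A$ ($U{\left(A \right)} = 8 \cdot 17 A - 5 = 136 A - 5 = -5 + 136 A$)
$1379231 - U{\left(1954 \right)} = 1379231 - \left(-5 + 136 \cdot 1954\right) = 1379231 - \left(-5 + 265744\right) = 1379231 - 265739 = 1113492$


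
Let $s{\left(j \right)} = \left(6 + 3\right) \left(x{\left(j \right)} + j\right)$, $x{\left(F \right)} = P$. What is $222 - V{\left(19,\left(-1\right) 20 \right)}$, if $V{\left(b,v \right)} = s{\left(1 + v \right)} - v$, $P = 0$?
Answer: $373$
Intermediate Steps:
$x{\left(F \right)} = 0$
$s{\left(j \right)} = 9 j$ ($s{\left(j \right)} = \left(6 + 3\right) \left(0 + j\right) = 9 j$)
$V{\left(b,v \right)} = 9 + 8 v$ ($V{\left(b,v \right)} = 9 \left(1 + v\right) - v = \left(9 + 9 v\right) - v = 9 + 8 v$)
$222 - V{\left(19,\left(-1\right) 20 \right)} = 222 - \left(9 + 8 \left(\left(-1\right) 20\right)\right) = 222 - \left(9 + 8 \left(-20\right)\right) = 222 - \left(9 - 160\right) = 222 - -151 = 222 + 151 = 373$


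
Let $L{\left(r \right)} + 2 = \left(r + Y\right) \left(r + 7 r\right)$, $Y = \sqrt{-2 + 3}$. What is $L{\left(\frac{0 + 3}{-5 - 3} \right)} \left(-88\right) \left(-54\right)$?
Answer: $-18414$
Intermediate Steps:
$Y = 1$ ($Y = \sqrt{1} = 1$)
$L{\left(r \right)} = -2 + 8 r \left(1 + r\right)$ ($L{\left(r \right)} = -2 + \left(r + 1\right) \left(r + 7 r\right) = -2 + \left(1 + r\right) 8 r = -2 + 8 r \left(1 + r\right)$)
$L{\left(\frac{0 + 3}{-5 - 3} \right)} \left(-88\right) \left(-54\right) = \left(-2 + 8 \frac{0 + 3}{-5 - 3} + 8 \left(\frac{0 + 3}{-5 - 3}\right)^{2}\right) \left(-88\right) \left(-54\right) = \left(-2 + 8 \frac{3}{-8} + 8 \left(\frac{3}{-8}\right)^{2}\right) \left(-88\right) \left(-54\right) = \left(-2 + 8 \cdot 3 \left(- \frac{1}{8}\right) + 8 \left(3 \left(- \frac{1}{8}\right)\right)^{2}\right) \left(-88\right) \left(-54\right) = \left(-2 + 8 \left(- \frac{3}{8}\right) + 8 \left(- \frac{3}{8}\right)^{2}\right) \left(-88\right) \left(-54\right) = \left(-2 - 3 + 8 \cdot \frac{9}{64}\right) \left(-88\right) \left(-54\right) = \left(-2 - 3 + \frac{9}{8}\right) \left(-88\right) \left(-54\right) = \left(- \frac{31}{8}\right) \left(-88\right) \left(-54\right) = 341 \left(-54\right) = -18414$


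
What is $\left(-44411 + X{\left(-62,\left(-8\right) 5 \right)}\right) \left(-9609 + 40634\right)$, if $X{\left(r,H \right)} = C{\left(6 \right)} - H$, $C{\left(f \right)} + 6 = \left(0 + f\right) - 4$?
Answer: $-1376734375$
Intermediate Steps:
$C{\left(f \right)} = -10 + f$ ($C{\left(f \right)} = -6 + \left(\left(0 + f\right) - 4\right) = -6 + \left(f - 4\right) = -6 + \left(-4 + f\right) = -10 + f$)
$X{\left(r,H \right)} = -4 - H$ ($X{\left(r,H \right)} = \left(-10 + 6\right) - H = -4 - H$)
$\left(-44411 + X{\left(-62,\left(-8\right) 5 \right)}\right) \left(-9609 + 40634\right) = \left(-44411 - \left(4 - 40\right)\right) \left(-9609 + 40634\right) = \left(-44411 - -36\right) 31025 = \left(-44411 + \left(-4 + 40\right)\right) 31025 = \left(-44411 + 36\right) 31025 = \left(-44375\right) 31025 = -1376734375$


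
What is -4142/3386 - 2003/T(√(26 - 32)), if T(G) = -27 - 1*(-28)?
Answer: -3393150/1693 ≈ -2004.2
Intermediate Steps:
T(G) = 1 (T(G) = -27 + 28 = 1)
-4142/3386 - 2003/T(√(26 - 32)) = -4142/3386 - 2003/1 = -4142*1/3386 - 2003*1 = -2071/1693 - 2003 = -3393150/1693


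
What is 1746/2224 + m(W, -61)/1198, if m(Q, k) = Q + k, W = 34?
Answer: 507915/666088 ≈ 0.76253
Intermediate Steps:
1746/2224 + m(W, -61)/1198 = 1746/2224 + (34 - 61)/1198 = 1746*(1/2224) - 27*1/1198 = 873/1112 - 27/1198 = 507915/666088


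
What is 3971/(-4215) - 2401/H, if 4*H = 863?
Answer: -43907833/3637545 ≈ -12.071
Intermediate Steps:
H = 863/4 (H = (¼)*863 = 863/4 ≈ 215.75)
3971/(-4215) - 2401/H = 3971/(-4215) - 2401/863/4 = 3971*(-1/4215) - 2401*4/863 = -3971/4215 - 9604/863 = -43907833/3637545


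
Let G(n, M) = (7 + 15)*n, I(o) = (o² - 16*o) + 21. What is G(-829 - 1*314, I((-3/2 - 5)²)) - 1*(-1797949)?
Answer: 1772803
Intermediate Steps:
I(o) = 21 + o² - 16*o
G(n, M) = 22*n
G(-829 - 1*314, I((-3/2 - 5)²)) - 1*(-1797949) = 22*(-829 - 1*314) - 1*(-1797949) = 22*(-829 - 314) + 1797949 = 22*(-1143) + 1797949 = -25146 + 1797949 = 1772803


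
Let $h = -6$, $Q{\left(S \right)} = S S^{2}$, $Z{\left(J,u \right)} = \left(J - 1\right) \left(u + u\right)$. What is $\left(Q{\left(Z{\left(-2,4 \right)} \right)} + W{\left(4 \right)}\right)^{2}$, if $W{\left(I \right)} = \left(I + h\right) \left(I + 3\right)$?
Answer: $191490244$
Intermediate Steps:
$Z{\left(J,u \right)} = 2 u \left(-1 + J\right)$ ($Z{\left(J,u \right)} = \left(-1 + J\right) 2 u = 2 u \left(-1 + J\right)$)
$Q{\left(S \right)} = S^{3}$
$W{\left(I \right)} = \left(-6 + I\right) \left(3 + I\right)$ ($W{\left(I \right)} = \left(I - 6\right) \left(I + 3\right) = \left(-6 + I\right) \left(3 + I\right)$)
$\left(Q{\left(Z{\left(-2,4 \right)} \right)} + W{\left(4 \right)}\right)^{2} = \left(\left(2 \cdot 4 \left(-1 - 2\right)\right)^{3} - \left(30 - 16\right)\right)^{2} = \left(\left(2 \cdot 4 \left(-3\right)\right)^{3} - 14\right)^{2} = \left(\left(-24\right)^{3} - 14\right)^{2} = \left(-13824 - 14\right)^{2} = \left(-13838\right)^{2} = 191490244$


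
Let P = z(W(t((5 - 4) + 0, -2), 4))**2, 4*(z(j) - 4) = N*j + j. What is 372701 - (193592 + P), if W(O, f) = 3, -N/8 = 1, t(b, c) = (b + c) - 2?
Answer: 2865719/16 ≈ 1.7911e+5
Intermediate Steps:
t(b, c) = -2 + b + c
N = -8 (N = -8*1 = -8)
z(j) = 4 - 7*j/4 (z(j) = 4 + (-8*j + j)/4 = 4 + (-7*j)/4 = 4 - 7*j/4)
P = 25/16 (P = (4 - 7/4*3)**2 = (4 - 21/4)**2 = (-5/4)**2 = 25/16 ≈ 1.5625)
372701 - (193592 + P) = 372701 - (193592 + 25/16) = 372701 - 1*3097497/16 = 372701 - 3097497/16 = 2865719/16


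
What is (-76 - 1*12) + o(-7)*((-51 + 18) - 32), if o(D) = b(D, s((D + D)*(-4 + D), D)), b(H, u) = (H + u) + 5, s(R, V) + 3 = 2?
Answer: 107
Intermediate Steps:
s(R, V) = -1 (s(R, V) = -3 + 2 = -1)
b(H, u) = 5 + H + u
o(D) = 4 + D (o(D) = 5 + D - 1 = 4 + D)
(-76 - 1*12) + o(-7)*((-51 + 18) - 32) = (-76 - 1*12) + (4 - 7)*((-51 + 18) - 32) = (-76 - 12) - 3*(-33 - 32) = -88 - 3*(-65) = -88 + 195 = 107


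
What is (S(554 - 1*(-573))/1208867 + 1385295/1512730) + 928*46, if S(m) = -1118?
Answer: 15612953013542541/365737875382 ≈ 42689.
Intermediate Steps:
(S(554 - 1*(-573))/1208867 + 1385295/1512730) + 928*46 = (-1118/1208867 + 1385295/1512730) + 928*46 = (-1118*1/1208867 + 1385295*(1/1512730)) + 42688 = (-1118/1208867 + 277059/302546) + 42688 = 334589235725/365737875382 + 42688 = 15612953013542541/365737875382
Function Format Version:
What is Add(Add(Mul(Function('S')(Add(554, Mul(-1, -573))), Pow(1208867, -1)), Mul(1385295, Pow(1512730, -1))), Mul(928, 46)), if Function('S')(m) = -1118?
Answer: Rational(15612953013542541, 365737875382) ≈ 42689.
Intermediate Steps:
Add(Add(Mul(Function('S')(Add(554, Mul(-1, -573))), Pow(1208867, -1)), Mul(1385295, Pow(1512730, -1))), Mul(928, 46)) = Add(Add(Mul(-1118, Pow(1208867, -1)), Mul(1385295, Pow(1512730, -1))), Mul(928, 46)) = Add(Add(Mul(-1118, Rational(1, 1208867)), Mul(1385295, Rational(1, 1512730))), 42688) = Add(Add(Rational(-1118, 1208867), Rational(277059, 302546)), 42688) = Add(Rational(334589235725, 365737875382), 42688) = Rational(15612953013542541, 365737875382)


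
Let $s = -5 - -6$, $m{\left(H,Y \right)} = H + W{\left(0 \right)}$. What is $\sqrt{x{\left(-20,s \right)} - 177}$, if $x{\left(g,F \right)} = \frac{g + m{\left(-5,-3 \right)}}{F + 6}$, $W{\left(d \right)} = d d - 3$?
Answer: $i \sqrt{181} \approx 13.454 i$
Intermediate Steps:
$W{\left(d \right)} = -3 + d^{2}$ ($W{\left(d \right)} = d^{2} - 3 = -3 + d^{2}$)
$m{\left(H,Y \right)} = -3 + H$ ($m{\left(H,Y \right)} = H - \left(3 - 0^{2}\right) = H + \left(-3 + 0\right) = H - 3 = -3 + H$)
$s = 1$ ($s = -5 + 6 = 1$)
$x{\left(g,F \right)} = \frac{-8 + g}{6 + F}$ ($x{\left(g,F \right)} = \frac{g - 8}{F + 6} = \frac{g - 8}{6 + F} = \frac{-8 + g}{6 + F}$)
$\sqrt{x{\left(-20,s \right)} - 177} = \sqrt{\frac{-8 - 20}{6 + 1} - 177} = \sqrt{\frac{1}{7} \left(-28\right) - 177} = \sqrt{-4 - 177} = \sqrt{-181} = i \sqrt{181}$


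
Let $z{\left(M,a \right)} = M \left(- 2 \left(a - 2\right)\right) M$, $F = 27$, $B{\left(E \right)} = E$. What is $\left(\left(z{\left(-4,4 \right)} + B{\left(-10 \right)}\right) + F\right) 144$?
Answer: $-6768$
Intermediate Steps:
$z{\left(M,a \right)} = M^{2} \left(4 - 2 a\right)$ ($z{\left(M,a \right)} = M \left(- 2 \left(-2 + a\right)\right) M = M \left(4 - 2 a\right) M = M^{2} \left(4 - 2 a\right)$)
$\left(\left(z{\left(-4,4 \right)} + B{\left(-10 \right)}\right) + F\right) 144 = \left(\left(2 \left(-4\right)^{2} \left(2 - 4\right) - 10\right) + 27\right) 144 = \left(\left(2 \cdot 16 \left(2 - 4\right) - 10\right) + 27\right) 144 = \left(\left(2 \cdot 16 \left(-2\right) - 10\right) + 27\right) 144 = \left(\left(-64 - 10\right) + 27\right) 144 = \left(-74 + 27\right) 144 = \left(-47\right) 144 = -6768$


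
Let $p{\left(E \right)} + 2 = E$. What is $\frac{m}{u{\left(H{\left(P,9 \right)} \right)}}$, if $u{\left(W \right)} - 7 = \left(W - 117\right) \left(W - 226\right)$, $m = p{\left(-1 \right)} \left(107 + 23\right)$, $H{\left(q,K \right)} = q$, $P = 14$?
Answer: $- \frac{130}{7281} \approx -0.017855$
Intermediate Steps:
$p{\left(E \right)} = -2 + E$
$m = -390$ ($m = \left(-2 - 1\right) \left(107 + 23\right) = \left(-3\right) 130 = -390$)
$u{\left(W \right)} = 7 + \left(-226 + W\right) \left(-117 + W\right)$ ($u{\left(W \right)} = 7 + \left(W - 117\right) \left(W - 226\right) = 7 + \left(-117 + W\right) \left(-226 + W\right) = 7 + \left(-226 + W\right) \left(-117 + W\right)$)
$\frac{m}{u{\left(H{\left(P,9 \right)} \right)}} = - \frac{390}{26449 + 14^{2} - 4802} = - \frac{390}{26449 + 196 - 4802} = - \frac{390}{21843} = \left(-390\right) \frac{1}{21843} = - \frac{130}{7281}$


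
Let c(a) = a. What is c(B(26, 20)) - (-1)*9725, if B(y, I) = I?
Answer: 9745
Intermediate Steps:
c(B(26, 20)) - (-1)*9725 = 20 - (-1)*9725 = 20 - 1*(-9725) = 20 + 9725 = 9745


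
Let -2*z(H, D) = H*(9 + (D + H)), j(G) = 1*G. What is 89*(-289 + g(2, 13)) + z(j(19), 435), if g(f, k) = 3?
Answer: -59705/2 ≈ -29853.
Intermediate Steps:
j(G) = G
z(H, D) = -H*(9 + D + H)/2 (z(H, D) = -H*(9 + (D + H))/2 = -H*(9 + D + H)/2)
89*(-289 + g(2, 13)) + z(j(19), 435) = 89*(-289 + 3) - ½*19*(9 + 435 + 19) = 89*(-286) - ½*19*463 = -25454 - 8797/2 = -59705/2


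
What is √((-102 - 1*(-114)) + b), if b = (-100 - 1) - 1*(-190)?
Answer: √101 ≈ 10.050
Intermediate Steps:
b = 89 (b = -101 + 190 = 89)
√((-102 - 1*(-114)) + b) = √((-102 - 1*(-114)) + 89) = √((-102 + 114) + 89) = √(12 + 89) = √101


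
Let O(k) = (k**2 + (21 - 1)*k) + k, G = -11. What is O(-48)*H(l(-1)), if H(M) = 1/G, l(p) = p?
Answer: -1296/11 ≈ -117.82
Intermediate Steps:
O(k) = k**2 + 21*k (O(k) = (k**2 + 20*k) + k = k**2 + 21*k)
H(M) = -1/11 (H(M) = 1/(-11) = -1/11)
O(-48)*H(l(-1)) = -48*(21 - 48)*(-1/11) = -48*(-27)*(-1/11) = 1296*(-1/11) = -1296/11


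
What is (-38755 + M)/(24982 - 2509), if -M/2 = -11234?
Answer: -5429/7491 ≈ -0.72474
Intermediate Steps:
M = 22468 (M = -2*(-11234) = 22468)
(-38755 + M)/(24982 - 2509) = (-38755 + 22468)/(24982 - 2509) = -16287/22473 = -16287*1/22473 = -5429/7491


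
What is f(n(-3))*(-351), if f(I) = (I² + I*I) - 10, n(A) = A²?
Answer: -53352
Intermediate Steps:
f(I) = -10 + 2*I² (f(I) = (I² + I²) - 10 = 2*I² - 10 = -10 + 2*I²)
f(n(-3))*(-351) = (-10 + 2*((-3)²)²)*(-351) = (-10 + 2*9²)*(-351) = (-10 + 2*81)*(-351) = (-10 + 162)*(-351) = 152*(-351) = -53352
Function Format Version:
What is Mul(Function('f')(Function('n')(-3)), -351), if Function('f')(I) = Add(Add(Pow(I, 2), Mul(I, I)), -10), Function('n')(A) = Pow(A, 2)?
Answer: -53352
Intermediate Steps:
Function('f')(I) = Add(-10, Mul(2, Pow(I, 2))) (Function('f')(I) = Add(Add(Pow(I, 2), Pow(I, 2)), -10) = Add(Mul(2, Pow(I, 2)), -10) = Add(-10, Mul(2, Pow(I, 2))))
Mul(Function('f')(Function('n')(-3)), -351) = Mul(Add(-10, Mul(2, Pow(Pow(-3, 2), 2))), -351) = Mul(Add(-10, Mul(2, Pow(9, 2))), -351) = Mul(Add(-10, Mul(2, 81)), -351) = Mul(Add(-10, 162), -351) = Mul(152, -351) = -53352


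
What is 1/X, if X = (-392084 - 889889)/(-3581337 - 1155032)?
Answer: 430579/116543 ≈ 3.6946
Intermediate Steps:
X = 116543/430579 (X = -1281973/(-4736369) = -1281973*(-1/4736369) = 116543/430579 ≈ 0.27067)
1/X = 1/(116543/430579) = 430579/116543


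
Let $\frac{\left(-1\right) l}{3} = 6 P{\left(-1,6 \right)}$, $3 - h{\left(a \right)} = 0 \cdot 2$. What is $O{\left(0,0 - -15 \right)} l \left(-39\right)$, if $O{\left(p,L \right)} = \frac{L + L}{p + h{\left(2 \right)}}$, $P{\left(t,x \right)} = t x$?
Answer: $-42120$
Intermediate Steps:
$h{\left(a \right)} = 3$ ($h{\left(a \right)} = 3 - 0 \cdot 2 = 3 - 0 = 3 + 0 = 3$)
$O{\left(p,L \right)} = \frac{2 L}{3 + p}$ ($O{\left(p,L \right)} = \frac{L + L}{p + 3} = \frac{2 L}{3 + p}$)
$l = 108$ ($l = - 3 \cdot 6 \left(\left(-1\right) 6\right) = - 3 \cdot 6 \left(-6\right) = \left(-3\right) \left(-36\right) = 108$)
$O{\left(0,0 - -15 \right)} l \left(-39\right) = \frac{2 \left(0 - -15\right)}{3 + 0} \cdot 108 \left(-39\right) = \frac{2 \left(0 + 15\right)}{3} \cdot 108 \left(-39\right) = 2 \cdot 15 \cdot \frac{1}{3} \cdot 108 \left(-39\right) = 10 \cdot 108 \left(-39\right) = 1080 \left(-39\right) = -42120$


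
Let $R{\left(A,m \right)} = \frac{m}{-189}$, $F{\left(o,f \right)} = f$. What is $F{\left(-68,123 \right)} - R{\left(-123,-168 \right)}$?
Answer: $\frac{1099}{9} \approx 122.11$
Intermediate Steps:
$R{\left(A,m \right)} = - \frac{m}{189}$ ($R{\left(A,m \right)} = m \left(- \frac{1}{189}\right) = - \frac{m}{189}$)
$F{\left(-68,123 \right)} - R{\left(-123,-168 \right)} = 123 - \left(- \frac{1}{189}\right) \left(-168\right) = 123 - \frac{8}{9} = \frac{1099}{9}$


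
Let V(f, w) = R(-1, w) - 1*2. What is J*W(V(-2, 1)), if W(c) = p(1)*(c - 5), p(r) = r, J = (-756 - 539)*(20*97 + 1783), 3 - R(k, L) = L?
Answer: 24106425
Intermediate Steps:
R(k, L) = 3 - L
V(f, w) = 1 - w (V(f, w) = (3 - w) - 1*2 = (3 - w) - 2 = 1 - w)
J = -4821285 (J = -1295*(1940 + 1783) = -1295*3723 = -4821285)
W(c) = -5 + c (W(c) = 1*(c - 5) = 1*(-5 + c) = -5 + c)
J*W(V(-2, 1)) = -4821285*(-5 + (1 - 1*1)) = -4821285*(-5 + (1 - 1)) = -4821285*(-5 + 0) = -4821285*(-5) = 24106425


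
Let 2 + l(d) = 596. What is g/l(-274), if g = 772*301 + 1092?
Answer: 10612/27 ≈ 393.04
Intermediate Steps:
g = 233464 (g = 232372 + 1092 = 233464)
l(d) = 594 (l(d) = -2 + 596 = 594)
g/l(-274) = 233464/594 = 233464*(1/594) = 10612/27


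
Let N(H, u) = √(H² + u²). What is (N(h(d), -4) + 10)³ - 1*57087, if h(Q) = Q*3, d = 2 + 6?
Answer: -38327 + 3568*√37 ≈ -16624.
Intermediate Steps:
d = 8
h(Q) = 3*Q
(N(h(d), -4) + 10)³ - 1*57087 = (√((3*8)² + (-4)²) + 10)³ - 1*57087 = (√(24² + 16) + 10)³ - 57087 = (√(576 + 16) + 10)³ - 57087 = (√592 + 10)³ - 57087 = (4*√37 + 10)³ - 57087 = (10 + 4*√37)³ - 57087 = -57087 + (10 + 4*√37)³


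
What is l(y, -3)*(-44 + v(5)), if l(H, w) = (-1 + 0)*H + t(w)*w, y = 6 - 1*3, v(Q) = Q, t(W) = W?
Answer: -234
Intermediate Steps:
y = 3 (y = 6 - 3 = 3)
l(H, w) = w² - H (l(H, w) = (-1 + 0)*H + w*w = -H + w² = w² - H)
l(y, -3)*(-44 + v(5)) = ((-3)² - 1*3)*(-44 + 5) = (9 - 3)*(-39) = 6*(-39) = -234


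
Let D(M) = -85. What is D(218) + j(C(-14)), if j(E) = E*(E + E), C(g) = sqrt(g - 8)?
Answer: -129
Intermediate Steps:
C(g) = sqrt(-8 + g)
j(E) = 2*E**2 (j(E) = E*(2*E) = 2*E**2)
D(218) + j(C(-14)) = -85 + 2*(sqrt(-8 - 14))**2 = -85 + 2*(sqrt(-22))**2 = -85 + 2*(I*sqrt(22))**2 = -85 + 2*(-22) = -85 - 44 = -129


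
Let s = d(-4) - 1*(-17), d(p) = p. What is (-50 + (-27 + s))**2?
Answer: 4096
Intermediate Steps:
s = 13 (s = -4 - 1*(-17) = -4 + 17 = 13)
(-50 + (-27 + s))**2 = (-50 + (-27 + 13))**2 = (-50 - 14)**2 = (-64)**2 = 4096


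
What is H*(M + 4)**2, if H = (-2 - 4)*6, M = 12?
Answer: -9216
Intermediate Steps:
H = -36 (H = -6*6 = -36)
H*(M + 4)**2 = -36*(12 + 4)**2 = -36*16**2 = -36*256 = -9216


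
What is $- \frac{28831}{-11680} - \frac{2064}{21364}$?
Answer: $\frac{147959491}{62382880} \approx 2.3718$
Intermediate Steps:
$- \frac{28831}{-11680} - \frac{2064}{21364} = \left(-28831\right) \left(- \frac{1}{11680}\right) - \frac{516}{5341} = \frac{28831}{11680} - \frac{516}{5341} = \frac{147959491}{62382880}$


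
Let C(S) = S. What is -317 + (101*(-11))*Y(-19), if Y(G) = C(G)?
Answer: 20792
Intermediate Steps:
Y(G) = G
-317 + (101*(-11))*Y(-19) = -317 + (101*(-11))*(-19) = -317 - 1111*(-19) = -317 + 21109 = 20792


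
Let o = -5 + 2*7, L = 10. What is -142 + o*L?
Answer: -52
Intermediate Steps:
o = 9 (o = -5 + 14 = 9)
-142 + o*L = -142 + 9*10 = -142 + 90 = -52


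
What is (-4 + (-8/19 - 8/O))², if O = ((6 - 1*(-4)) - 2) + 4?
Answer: 84100/3249 ≈ 25.885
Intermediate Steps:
O = 12 (O = ((6 + 4) - 2) + 4 = (10 - 2) + 4 = 8 + 4 = 12)
(-4 + (-8/19 - 8/O))² = (-4 + (-8/19 - 8/12))² = (-4 + (-8*1/19 - 8*1/12))² = (-4 + (-8/19 - ⅔))² = (-4 - 62/57)² = (-290/57)² = 84100/3249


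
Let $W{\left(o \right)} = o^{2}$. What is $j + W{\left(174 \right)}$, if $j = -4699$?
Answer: $25577$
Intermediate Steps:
$j + W{\left(174 \right)} = -4699 + 174^{2} = -4699 + 30276 = 25577$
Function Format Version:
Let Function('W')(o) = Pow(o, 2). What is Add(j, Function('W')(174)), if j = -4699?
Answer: 25577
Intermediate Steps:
Add(j, Function('W')(174)) = Add(-4699, Pow(174, 2)) = Add(-4699, 30276) = 25577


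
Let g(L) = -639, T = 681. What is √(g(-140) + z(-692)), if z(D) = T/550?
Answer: I*√7716918/110 ≈ 25.254*I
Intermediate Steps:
z(D) = 681/550
√(g(-140) + z(-692)) = √(-639 + 681/550) = √(-350769/550) = I*√7716918/110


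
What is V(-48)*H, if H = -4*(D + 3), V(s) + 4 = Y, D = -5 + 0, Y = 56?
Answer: 416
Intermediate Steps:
D = -5
V(s) = 52 (V(s) = -4 + 56 = 52)
H = 8 (H = -4*(-5 + 3) = -4*(-2) = 8)
V(-48)*H = 52*8 = 416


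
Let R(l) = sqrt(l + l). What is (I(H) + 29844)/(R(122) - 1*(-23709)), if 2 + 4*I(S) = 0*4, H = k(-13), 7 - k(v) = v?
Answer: 1415119083/1124232874 - 59687*sqrt(61)/562116437 ≈ 1.2579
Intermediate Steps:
k(v) = 7 - v
R(l) = sqrt(2)*sqrt(l) (R(l) = sqrt(2*l) = sqrt(2)*sqrt(l))
H = 20 (H = 7 - 1*(-13) = 7 + 13 = 20)
I(S) = -1/2 (I(S) = -1/2 + (0*4)/4 = -1/2 + (1/4)*0 = -1/2 + 0 = -1/2)
(I(H) + 29844)/(R(122) - 1*(-23709)) = (-1/2 + 29844)/(sqrt(2)*sqrt(122) - 1*(-23709)) = 59687/(2*(2*sqrt(61) + 23709)) = 59687/(2*(23709 + 2*sqrt(61)))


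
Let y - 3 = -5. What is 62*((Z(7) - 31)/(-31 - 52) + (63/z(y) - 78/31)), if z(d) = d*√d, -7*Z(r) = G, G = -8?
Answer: -77678/581 + 1953*I*√2/2 ≈ -133.7 + 1381.0*I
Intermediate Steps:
y = -2 (y = 3 - 5 = -2)
Z(r) = 8/7 (Z(r) = -⅐*(-8) = 8/7)
z(d) = d^(3/2)
62*((Z(7) - 31)/(-31 - 52) + (63/z(y) - 78/31)) = 62*((8/7 - 31)/(-31 - 52) + (63/((-2)^(3/2)) - 78/31)) = 62*(-209/7/(-83) + (63/((-2*I*√2)) - 78*1/31)) = 62*(-209/7*(-1/83) + (63*(I*√2/4) - 78/31)) = 62*(209/581 + (63*I*√2/4 - 78/31)) = 62*(209/581 + (-78/31 + 63*I*√2/4)) = 62*(-38839/18011 + 63*I*√2/4) = -77678/581 + 1953*I*√2/2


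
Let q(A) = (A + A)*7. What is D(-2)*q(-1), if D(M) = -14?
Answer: 196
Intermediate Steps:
q(A) = 14*A (q(A) = (2*A)*7 = 14*A)
D(-2)*q(-1) = -196*(-1) = -14*(-14) = 196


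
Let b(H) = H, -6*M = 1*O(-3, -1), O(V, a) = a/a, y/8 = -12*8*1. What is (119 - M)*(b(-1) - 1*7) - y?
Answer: -556/3 ≈ -185.33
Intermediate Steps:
y = -768 (y = 8*(-12*8*1) = 8*(-96*1) = 8*(-96) = -768)
O(V, a) = 1
M = -⅙ (M = -1/6 = -⅙*1 = -⅙ ≈ -0.16667)
(119 - M)*(b(-1) - 1*7) - y = (119 - 1*(-⅙))*(-1 - 1*7) - 1*(-768) = (119 + ⅙)*(-1 - 7) + 768 = (715/6)*(-8) + 768 = -2860/3 + 768 = -556/3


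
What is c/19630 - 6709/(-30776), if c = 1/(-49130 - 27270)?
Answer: 1257712744653/5769469004000 ≈ 0.21799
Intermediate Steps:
c = -1/76400 (c = 1/(-76400) = -1/76400 ≈ -1.3089e-5)
c/19630 - 6709/(-30776) = -1/76400/19630 - 6709/(-30776) = -1/76400*1/19630 - 6709*(-1/30776) = -1/1499732000 + 6709/30776 = 1257712744653/5769469004000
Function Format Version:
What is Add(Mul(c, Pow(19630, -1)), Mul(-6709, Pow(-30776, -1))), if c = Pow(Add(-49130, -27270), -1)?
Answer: Rational(1257712744653, 5769469004000) ≈ 0.21799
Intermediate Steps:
c = Rational(-1, 76400) (c = Pow(-76400, -1) = Rational(-1, 76400) ≈ -1.3089e-5)
Add(Mul(c, Pow(19630, -1)), Mul(-6709, Pow(-30776, -1))) = Add(Mul(Rational(-1, 76400), Pow(19630, -1)), Mul(-6709, Pow(-30776, -1))) = Add(Mul(Rational(-1, 76400), Rational(1, 19630)), Mul(-6709, Rational(-1, 30776))) = Add(Rational(-1, 1499732000), Rational(6709, 30776)) = Rational(1257712744653, 5769469004000)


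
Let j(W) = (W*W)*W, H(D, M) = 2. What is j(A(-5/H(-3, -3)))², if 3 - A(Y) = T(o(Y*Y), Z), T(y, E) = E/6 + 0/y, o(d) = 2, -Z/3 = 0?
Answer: 729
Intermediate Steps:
Z = 0 (Z = -3*0 = 0)
T(y, E) = E/6 (T(y, E) = E*(⅙) + 0 = E/6 + 0 = E/6)
A(Y) = 3 (A(Y) = 3 - 0/6 = 3 - 1*0 = 3 + 0 = 3)
j(W) = W³ (j(W) = W²*W = W³)
j(A(-5/H(-3, -3)))² = (3³)² = 27² = 729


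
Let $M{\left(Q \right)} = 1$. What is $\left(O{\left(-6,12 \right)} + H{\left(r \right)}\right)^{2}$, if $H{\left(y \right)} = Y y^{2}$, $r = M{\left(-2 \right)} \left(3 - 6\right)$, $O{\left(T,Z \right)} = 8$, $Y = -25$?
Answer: $47089$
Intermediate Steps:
$r = -3$ ($r = 1 \left(3 - 6\right) = 1 \left(-3\right) = -3$)
$H{\left(y \right)} = - 25 y^{2}$
$\left(O{\left(-6,12 \right)} + H{\left(r \right)}\right)^{2} = \left(8 - 25 \left(-3\right)^{2}\right)^{2} = \left(8 - 225\right)^{2} = \left(-217\right)^{2} = 47089$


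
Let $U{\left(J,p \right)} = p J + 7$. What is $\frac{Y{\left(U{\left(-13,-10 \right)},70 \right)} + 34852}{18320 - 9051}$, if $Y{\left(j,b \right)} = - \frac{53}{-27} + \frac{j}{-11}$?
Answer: $\frac{10347928}{2752893} \approx 3.7589$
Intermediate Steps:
$U{\left(J,p \right)} = 7 + J p$ ($U{\left(J,p \right)} = J p + 7 = 7 + J p$)
$Y{\left(j,b \right)} = \frac{53}{27} - \frac{j}{11}$ ($Y{\left(j,b \right)} = \left(-53\right) \left(- \frac{1}{27}\right) + j \left(- \frac{1}{11}\right) = \frac{53}{27} - \frac{j}{11}$)
$\frac{Y{\left(U{\left(-13,-10 \right)},70 \right)} + 34852}{18320 - 9051} = \frac{\left(\frac{53}{27} - \frac{7 - -130}{11}\right) + 34852}{18320 - 9051} = \frac{\left(\frac{53}{27} - \frac{7 + 130}{11}\right) + 34852}{9269} = \left(\left(\frac{53}{27} - \frac{137}{11}\right) + 34852\right) \frac{1}{9269} = \left(- \frac{3116}{297} + 34852\right) \frac{1}{9269} = \frac{10347928}{297} \cdot \frac{1}{9269} = \frac{10347928}{2752893}$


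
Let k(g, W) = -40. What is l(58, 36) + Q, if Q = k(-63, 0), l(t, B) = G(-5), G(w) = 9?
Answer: -31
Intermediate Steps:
l(t, B) = 9
Q = -40
l(58, 36) + Q = 9 - 40 = -31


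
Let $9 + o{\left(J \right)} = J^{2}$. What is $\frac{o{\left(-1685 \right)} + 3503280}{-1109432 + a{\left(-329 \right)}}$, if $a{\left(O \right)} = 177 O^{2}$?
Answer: $\frac{6342496}{18049225} \approx 0.3514$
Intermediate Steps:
$o{\left(J \right)} = -9 + J^{2}$
$\frac{o{\left(-1685 \right)} + 3503280}{-1109432 + a{\left(-329 \right)}} = \frac{\left(-9 + \left(-1685\right)^{2}\right) + 3503280}{-1109432 + 177 \left(-329\right)^{2}} = \frac{\left(-9 + 2839225\right) + 3503280}{-1109432 + 177 \cdot 108241} = \frac{2839216 + 3503280}{-1109432 + 19158657} = \frac{6342496}{18049225}$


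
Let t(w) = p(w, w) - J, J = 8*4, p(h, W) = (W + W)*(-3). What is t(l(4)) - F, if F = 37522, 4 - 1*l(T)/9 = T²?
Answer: -36906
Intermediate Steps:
l(T) = 36 - 9*T²
p(h, W) = -6*W (p(h, W) = (2*W)*(-3) = -6*W)
J = 32
t(w) = -32 - 6*w (t(w) = -6*w - 1*32 = -6*w - 32 = -32 - 6*w)
t(l(4)) - F = (-32 - 6*(36 - 9*4²)) - 1*37522 = (-32 - 6*(36 - 9*16)) - 37522 = (-32 - 6*(36 - 144)) - 37522 = (-32 - 6*(-108)) - 37522 = (-32 + 648) - 37522 = 616 - 37522 = -36906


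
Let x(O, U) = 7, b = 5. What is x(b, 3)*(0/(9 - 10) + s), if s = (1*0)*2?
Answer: 0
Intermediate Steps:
s = 0 (s = 0*2 = 0)
x(b, 3)*(0/(9 - 10) + s) = 7*(0/(9 - 10) + 0) = 7*(0/(-1) + 0) = 7*(0*(-1) + 0) = 7*(0 + 0) = 7*0 = 0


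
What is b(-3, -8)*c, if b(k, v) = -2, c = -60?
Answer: 120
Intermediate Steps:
b(-3, -8)*c = -2*(-60) = 120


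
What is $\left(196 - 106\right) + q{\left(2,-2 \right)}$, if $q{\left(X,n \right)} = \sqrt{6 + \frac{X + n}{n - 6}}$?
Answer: $90 + \sqrt{6} \approx 92.449$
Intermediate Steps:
$q{\left(X,n \right)} = \sqrt{6 + \frac{X + n}{-6 + n}}$
$\left(196 - 106\right) + q{\left(2,-2 \right)} = \left(196 - 106\right) + \sqrt{\frac{-36 + 2 + 7 \left(-2\right)}{-6 - 2}} = 90 + \sqrt{\frac{-36 + 2 - 14}{-8}} = 90 + \sqrt{\left(- \frac{1}{8}\right) \left(-48\right)} = 90 + \sqrt{6}$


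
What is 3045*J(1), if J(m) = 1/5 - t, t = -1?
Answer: 3654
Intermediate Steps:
J(m) = 6/5 (J(m) = 1/5 - 1*(-1) = 1/5 + 1 = 6/5)
3045*J(1) = 3045*(6/5) = 3654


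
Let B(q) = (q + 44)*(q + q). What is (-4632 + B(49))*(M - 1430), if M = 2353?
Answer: 4136886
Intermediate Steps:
B(q) = 2*q*(44 + q) (B(q) = (44 + q)*(2*q) = 2*q*(44 + q))
(-4632 + B(49))*(M - 1430) = (-4632 + 2*49*(44 + 49))*(2353 - 1430) = (-4632 + 2*49*93)*923 = (-4632 + 9114)*923 = 4482*923 = 4136886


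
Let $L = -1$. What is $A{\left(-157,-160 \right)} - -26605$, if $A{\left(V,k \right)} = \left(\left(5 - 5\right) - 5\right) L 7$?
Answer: $26640$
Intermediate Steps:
$A{\left(V,k \right)} = 35$ ($A{\left(V,k \right)} = \left(\left(5 - 5\right) - 5\right) \left(-1\right) 7 = \left(0 - 5\right) \left(-1\right) 7 = \left(-5\right) \left(-1\right) 7 = 5 \cdot 7 = 35$)
$A{\left(-157,-160 \right)} - -26605 = 35 - -26605 = 35 + 26605 = 26640$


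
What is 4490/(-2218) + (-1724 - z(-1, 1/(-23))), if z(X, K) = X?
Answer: -1913052/1109 ≈ -1725.0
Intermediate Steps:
4490/(-2218) + (-1724 - z(-1, 1/(-23))) = 4490/(-2218) + (-1724 - 1*(-1)) = 4490*(-1/2218) + (-1724 + 1) = -2245/1109 - 1723 = -1913052/1109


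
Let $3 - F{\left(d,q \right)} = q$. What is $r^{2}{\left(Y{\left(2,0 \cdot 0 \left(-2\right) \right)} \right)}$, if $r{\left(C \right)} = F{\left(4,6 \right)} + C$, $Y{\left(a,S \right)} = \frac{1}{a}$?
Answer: $\frac{25}{4} \approx 6.25$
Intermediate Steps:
$F{\left(d,q \right)} = 3 - q$
$r{\left(C \right)} = -3 + C$ ($r{\left(C \right)} = \left(3 - 6\right) + C = -3 + C$)
$r^{2}{\left(Y{\left(2,0 \cdot 0 \left(-2\right) \right)} \right)} = \left(-3 + \frac{1}{2}\right)^{2} = \left(- \frac{5}{2}\right)^{2} = \frac{25}{4}$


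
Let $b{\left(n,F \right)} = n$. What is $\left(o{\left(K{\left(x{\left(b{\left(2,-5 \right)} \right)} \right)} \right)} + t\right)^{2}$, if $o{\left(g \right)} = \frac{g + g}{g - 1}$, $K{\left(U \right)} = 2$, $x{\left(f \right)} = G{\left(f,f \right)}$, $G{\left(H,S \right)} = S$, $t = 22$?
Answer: $676$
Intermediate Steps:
$x{\left(f \right)} = f$
$o{\left(g \right)} = \frac{2 g}{-1 + g}$
$\left(o{\left(K{\left(x{\left(b{\left(2,-5 \right)} \right)} \right)} \right)} + t\right)^{2} = \left(2 \cdot 2 \frac{1}{-1 + 2} + 22\right)^{2} = \left(2 \cdot 2 \cdot 1^{-1} + 22\right)^{2} = \left(2 \cdot 2 \cdot 1 + 22\right)^{2} = \left(4 + 22\right)^{2} = 26^{2} = 676$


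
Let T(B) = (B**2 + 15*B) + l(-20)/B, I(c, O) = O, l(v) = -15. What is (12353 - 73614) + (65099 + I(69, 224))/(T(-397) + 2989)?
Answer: -3760988160415/61393286 ≈ -61261.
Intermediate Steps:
T(B) = B**2 - 15/B + 15*B (T(B) = (B**2 + 15*B) - 15/B = B**2 - 15/B + 15*B)
(12353 - 73614) + (65099 + I(69, 224))/(T(-397) + 2989) = (12353 - 73614) + (65099 + 224)/((-15 + (-397)**2*(15 - 397))/(-397) + 2989) = -61261 + 65323/(-(-15 + 157609*(-382))/397 + 2989) = -61261 + 65323/(-(-15 - 60206638)/397 + 2989) = -61261 + 65323/(-1/397*(-60206653) + 2989) = -61261 + 65323/(60206653/397 + 2989) = -61261 + 65323/(61393286/397) = -61261 + 65323*(397/61393286) = -61261 + 25933231/61393286 = -3760988160415/61393286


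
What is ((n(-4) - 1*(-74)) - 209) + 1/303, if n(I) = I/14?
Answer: -286934/2121 ≈ -135.28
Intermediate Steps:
n(I) = I/14 (n(I) = I*(1/14) = I/14)
((n(-4) - 1*(-74)) - 209) + 1/303 = (((1/14)*(-4) - 1*(-74)) - 209) + 1/303 = ((-2/7 + 74) - 209) + 1/303 = (516/7 - 209) + 1/303 = -947/7 + 1/303 = -286934/2121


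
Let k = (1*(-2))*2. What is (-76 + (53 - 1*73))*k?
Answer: 384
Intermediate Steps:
k = -4 (k = -2*2 = -4)
(-76 + (53 - 1*73))*k = (-76 + (53 - 1*73))*(-4) = (-76 + (53 - 73))*(-4) = (-76 - 20)*(-4) = -96*(-4) = 384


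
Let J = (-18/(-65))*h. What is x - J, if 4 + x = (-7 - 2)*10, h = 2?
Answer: -6146/65 ≈ -94.554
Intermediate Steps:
x = -94 (x = -4 + (-7 - 2)*10 = -4 - 9*10 = -4 - 90 = -94)
J = 36/65 (J = -18/(-65)*2 = -18*(-1/65)*2 = (18/65)*2 = 36/65 ≈ 0.55385)
x - J = -94 - 1*36/65 = -94 - 36/65 = -6146/65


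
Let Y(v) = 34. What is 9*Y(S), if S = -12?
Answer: 306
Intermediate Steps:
9*Y(S) = 9*34 = 306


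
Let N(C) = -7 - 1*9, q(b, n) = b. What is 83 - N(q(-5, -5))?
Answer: 99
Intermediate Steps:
N(C) = -16 (N(C) = -7 - 9 = -16)
83 - N(q(-5, -5)) = 83 - 1*(-16) = 83 + 16 = 99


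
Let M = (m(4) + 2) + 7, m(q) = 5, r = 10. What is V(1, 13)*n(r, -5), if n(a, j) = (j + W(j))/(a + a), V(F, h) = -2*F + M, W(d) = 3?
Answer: -6/5 ≈ -1.2000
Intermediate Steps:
M = 14 (M = (5 + 2) + 7 = 7 + 7 = 14)
V(F, h) = 14 - 2*F (V(F, h) = -2*F + 14 = 14 - 2*F)
n(a, j) = (3 + j)/(2*a) (n(a, j) = (j + 3)/(a + a) = (3 + j)/((2*a)) = (3 + j)*(1/(2*a)) = (3 + j)/(2*a))
V(1, 13)*n(r, -5) = (14 - 2*1)*((½)*(3 - 5)/10) = (14 - 2)*((½)*(⅒)*(-2)) = 12*(-⅒) = -6/5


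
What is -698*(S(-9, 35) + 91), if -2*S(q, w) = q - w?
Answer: -78874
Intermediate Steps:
S(q, w) = w/2 - q/2 (S(q, w) = -(q - w)/2 = w/2 - q/2)
-698*(S(-9, 35) + 91) = -698*(((1/2)*35 - 1/2*(-9)) + 91) = -698*((35/2 + 9/2) + 91) = -698*(22 + 91) = -698*113 = -78874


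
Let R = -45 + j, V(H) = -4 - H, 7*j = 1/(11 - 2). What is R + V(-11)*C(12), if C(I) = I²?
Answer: 60670/63 ≈ 963.02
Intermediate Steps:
j = 1/63 (j = 1/(7*(11 - 2)) = (⅐)/9 = (⅐)*(⅑) = 1/63 ≈ 0.015873)
R = -2834/63 (R = -45 + 1/63 = -2834/63 ≈ -44.984)
R + V(-11)*C(12) = -2834/63 + (-4 - 1*(-11))*12² = -2834/63 + (-4 + 11)*144 = -2834/63 + 7*144 = -2834/63 + 1008 = 60670/63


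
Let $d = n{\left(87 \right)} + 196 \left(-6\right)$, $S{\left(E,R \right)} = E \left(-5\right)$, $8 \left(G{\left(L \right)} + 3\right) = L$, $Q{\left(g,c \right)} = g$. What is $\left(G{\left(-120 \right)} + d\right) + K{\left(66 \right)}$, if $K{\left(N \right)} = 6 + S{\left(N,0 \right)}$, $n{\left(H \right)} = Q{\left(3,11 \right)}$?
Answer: $-1515$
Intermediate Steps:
$n{\left(H \right)} = 3$
$G{\left(L \right)} = -3 + \frac{L}{8}$
$S{\left(E,R \right)} = - 5 E$
$d = -1173$ ($d = 3 + 196 \left(-6\right) = 3 - 1176 = -1173$)
$K{\left(N \right)} = 6 - 5 N$
$\left(G{\left(-120 \right)} + d\right) + K{\left(66 \right)} = \left(\left(-3 + \frac{1}{8} \left(-120\right)\right) - 1173\right) + \left(6 - 330\right) = \left(\left(-3 - 15\right) - 1173\right) + \left(6 - 330\right) = \left(-18 - 1173\right) - 324 = -1191 - 324 = -1515$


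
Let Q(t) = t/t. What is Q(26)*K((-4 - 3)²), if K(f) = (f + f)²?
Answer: 9604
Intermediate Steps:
Q(t) = 1
K(f) = 4*f² (K(f) = (2*f)² = 4*f²)
Q(26)*K((-4 - 3)²) = 1*(4*((-4 - 3)²)²) = 1*(4*((-7)²)²) = 1*(4*49²) = 1*(4*2401) = 1*9604 = 9604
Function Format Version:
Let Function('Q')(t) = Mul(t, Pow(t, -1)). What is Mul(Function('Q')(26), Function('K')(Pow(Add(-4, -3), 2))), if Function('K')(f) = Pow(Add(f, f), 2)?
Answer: 9604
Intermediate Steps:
Function('Q')(t) = 1
Function('K')(f) = Mul(4, Pow(f, 2)) (Function('K')(f) = Pow(Mul(2, f), 2) = Mul(4, Pow(f, 2)))
Mul(Function('Q')(26), Function('K')(Pow(Add(-4, -3), 2))) = Mul(1, Mul(4, Pow(Pow(Add(-4, -3), 2), 2))) = Mul(1, Mul(4, Pow(Pow(-7, 2), 2))) = Mul(1, Mul(4, Pow(49, 2))) = Mul(1, Mul(4, 2401)) = Mul(1, 9604) = 9604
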